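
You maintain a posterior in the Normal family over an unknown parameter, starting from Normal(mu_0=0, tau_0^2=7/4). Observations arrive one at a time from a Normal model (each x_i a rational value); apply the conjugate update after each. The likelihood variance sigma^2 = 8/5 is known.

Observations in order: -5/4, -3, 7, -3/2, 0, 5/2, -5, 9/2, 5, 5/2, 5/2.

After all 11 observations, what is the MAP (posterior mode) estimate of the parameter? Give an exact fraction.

1855/1668

obs 1: x=-5/4 → posterior Normal(-175/268, 56/67)
obs 2: x=-3 → posterior Normal(-35/24, 28/51)
obs 3: x=7 → posterior Normal(385/548, 56/137)
obs 4: x=-3/2 → posterior Normal(175/688, 14/43)
obs 5: x=0 → posterior Normal(175/828, 56/207)
obs 6: x=5/2 → posterior Normal(525/968, 28/121)
obs 7: x=-5 → posterior Normal(-175/1108, 56/277)
obs 8: x=9/2 → posterior Normal(35/96, 7/39)
obs 9: x=5 → posterior Normal(1155/1388, 56/347)
obs 10: x=5/2 → posterior Normal(1505/1528, 28/191)
obs 11: x=5/2 → posterior Normal(1855/1668, 56/417)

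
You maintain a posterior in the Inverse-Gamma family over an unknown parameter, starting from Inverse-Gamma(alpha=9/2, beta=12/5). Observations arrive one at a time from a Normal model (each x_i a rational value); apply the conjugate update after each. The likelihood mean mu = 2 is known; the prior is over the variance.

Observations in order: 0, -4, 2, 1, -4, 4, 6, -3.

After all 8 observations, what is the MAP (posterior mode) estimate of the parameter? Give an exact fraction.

634/95

obs 1: x=0 → posterior Inverse-Gamma(5, 22/5)
obs 2: x=-4 → posterior Inverse-Gamma(11/2, 112/5)
obs 3: x=2 → posterior Inverse-Gamma(6, 112/5)
obs 4: x=1 → posterior Inverse-Gamma(13/2, 229/10)
obs 5: x=-4 → posterior Inverse-Gamma(7, 409/10)
obs 6: x=4 → posterior Inverse-Gamma(15/2, 429/10)
obs 7: x=6 → posterior Inverse-Gamma(8, 509/10)
obs 8: x=-3 → posterior Inverse-Gamma(17/2, 317/5)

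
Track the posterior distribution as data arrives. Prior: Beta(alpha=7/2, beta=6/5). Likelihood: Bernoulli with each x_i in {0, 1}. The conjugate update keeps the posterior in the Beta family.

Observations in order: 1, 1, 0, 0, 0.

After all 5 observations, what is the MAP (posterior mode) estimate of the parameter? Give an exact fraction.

45/77

obs 1: x=1 → posterior Beta(9/2, 6/5)
obs 2: x=1 → posterior Beta(11/2, 6/5)
obs 3: x=0 → posterior Beta(11/2, 11/5)
obs 4: x=0 → posterior Beta(11/2, 16/5)
obs 5: x=0 → posterior Beta(11/2, 21/5)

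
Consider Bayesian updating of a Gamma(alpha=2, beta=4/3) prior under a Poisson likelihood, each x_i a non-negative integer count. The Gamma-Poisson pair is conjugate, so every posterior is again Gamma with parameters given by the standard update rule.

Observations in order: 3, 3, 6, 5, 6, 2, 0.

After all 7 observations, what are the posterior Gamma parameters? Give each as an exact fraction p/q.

obs 1: x=3 → posterior Gamma(5, 7/3)
obs 2: x=3 → posterior Gamma(8, 10/3)
obs 3: x=6 → posterior Gamma(14, 13/3)
obs 4: x=5 → posterior Gamma(19, 16/3)
obs 5: x=6 → posterior Gamma(25, 19/3)
obs 6: x=2 → posterior Gamma(27, 22/3)
obs 7: x=0 → posterior Gamma(27, 25/3)

alpha=27, beta=25/3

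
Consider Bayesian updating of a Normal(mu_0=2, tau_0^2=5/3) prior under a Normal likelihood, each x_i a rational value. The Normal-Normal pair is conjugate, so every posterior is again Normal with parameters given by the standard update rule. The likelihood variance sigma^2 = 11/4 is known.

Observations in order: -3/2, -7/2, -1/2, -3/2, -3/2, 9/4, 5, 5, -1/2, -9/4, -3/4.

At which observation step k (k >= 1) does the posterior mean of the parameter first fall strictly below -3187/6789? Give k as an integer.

k = 3

obs 1: x=-3/2 → posterior Normal(36/53, 55/53)
obs 2: x=-7/2 → posterior Normal(-34/73, 55/73)
obs 3: x=-1/2 → posterior Normal(-44/93, 55/93)
obs 4: x=-3/2 → posterior Normal(-74/113, 55/113)
obs 5: x=-3/2 → posterior Normal(-104/133, 55/133)
obs 6: x=9/4 → posterior Normal(-59/153, 55/153)
obs 7: x=5 → posterior Normal(41/173, 55/173)
obs 8: x=5 → posterior Normal(141/193, 55/193)
obs 9: x=-1/2 → posterior Normal(131/213, 55/213)
obs 10: x=-9/4 → posterior Normal(86/233, 55/233)
obs 11: x=-3/4 → posterior Normal(71/253, 5/23)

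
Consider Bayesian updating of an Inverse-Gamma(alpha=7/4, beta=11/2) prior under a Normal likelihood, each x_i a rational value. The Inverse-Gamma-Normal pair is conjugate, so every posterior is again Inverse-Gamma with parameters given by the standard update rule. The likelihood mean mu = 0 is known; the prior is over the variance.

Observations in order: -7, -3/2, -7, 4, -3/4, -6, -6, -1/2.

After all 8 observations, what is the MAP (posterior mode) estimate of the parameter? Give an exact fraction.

obs 1: x=-7 → posterior Inverse-Gamma(9/4, 30)
obs 2: x=-3/2 → posterior Inverse-Gamma(11/4, 249/8)
obs 3: x=-7 → posterior Inverse-Gamma(13/4, 445/8)
obs 4: x=4 → posterior Inverse-Gamma(15/4, 509/8)
obs 5: x=-3/4 → posterior Inverse-Gamma(17/4, 2045/32)
obs 6: x=-6 → posterior Inverse-Gamma(19/4, 2621/32)
obs 7: x=-6 → posterior Inverse-Gamma(21/4, 3197/32)
obs 8: x=-1/2 → posterior Inverse-Gamma(23/4, 3201/32)

1067/72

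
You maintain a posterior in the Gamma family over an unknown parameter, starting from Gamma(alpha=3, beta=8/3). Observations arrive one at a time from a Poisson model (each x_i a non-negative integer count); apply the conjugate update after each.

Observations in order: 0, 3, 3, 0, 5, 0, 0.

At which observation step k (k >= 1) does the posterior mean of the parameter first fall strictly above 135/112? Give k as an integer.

k = 2

obs 1: x=0 → posterior Gamma(3, 11/3)
obs 2: x=3 → posterior Gamma(6, 14/3)
obs 3: x=3 → posterior Gamma(9, 17/3)
obs 4: x=0 → posterior Gamma(9, 20/3)
obs 5: x=5 → posterior Gamma(14, 23/3)
obs 6: x=0 → posterior Gamma(14, 26/3)
obs 7: x=0 → posterior Gamma(14, 29/3)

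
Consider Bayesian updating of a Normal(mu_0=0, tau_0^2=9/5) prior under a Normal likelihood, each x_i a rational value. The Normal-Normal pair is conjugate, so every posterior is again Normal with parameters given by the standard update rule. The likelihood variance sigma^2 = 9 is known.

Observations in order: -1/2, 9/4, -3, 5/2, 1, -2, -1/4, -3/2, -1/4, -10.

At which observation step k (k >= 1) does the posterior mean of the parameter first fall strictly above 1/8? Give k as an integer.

obs 1: x=-1/2 → posterior Normal(-1/12, 3/2)
obs 2: x=9/4 → posterior Normal(1/4, 9/7)
obs 3: x=-3 → posterior Normal(-5/32, 9/8)
obs 4: x=5/2 → posterior Normal(5/36, 1)
obs 5: x=1 → posterior Normal(9/40, 9/10)
obs 6: x=-2 → posterior Normal(1/44, 9/11)
obs 7: x=-1/4 → posterior Normal(0, 3/4)
obs 8: x=-3/2 → posterior Normal(-3/26, 9/13)
obs 9: x=-1/4 → posterior Normal(-1/8, 9/14)
obs 10: x=-10 → posterior Normal(-47/60, 3/5)

k = 2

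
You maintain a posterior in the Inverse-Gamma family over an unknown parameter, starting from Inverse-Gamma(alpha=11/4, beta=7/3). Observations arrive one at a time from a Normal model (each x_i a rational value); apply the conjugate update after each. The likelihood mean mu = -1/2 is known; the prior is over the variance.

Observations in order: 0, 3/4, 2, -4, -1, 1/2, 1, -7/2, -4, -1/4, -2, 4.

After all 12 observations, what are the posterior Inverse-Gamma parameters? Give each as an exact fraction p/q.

alpha=35/4, beta=1735/48

obs 1: x=0 → posterior Inverse-Gamma(13/4, 59/24)
obs 2: x=3/4 → posterior Inverse-Gamma(15/4, 311/96)
obs 3: x=2 → posterior Inverse-Gamma(17/4, 611/96)
obs 4: x=-4 → posterior Inverse-Gamma(19/4, 1199/96)
obs 5: x=-1 → posterior Inverse-Gamma(21/4, 1211/96)
obs 6: x=1/2 → posterior Inverse-Gamma(23/4, 1259/96)
obs 7: x=1 → posterior Inverse-Gamma(25/4, 1367/96)
obs 8: x=-7/2 → posterior Inverse-Gamma(27/4, 1799/96)
obs 9: x=-4 → posterior Inverse-Gamma(29/4, 2387/96)
obs 10: x=-1/4 → posterior Inverse-Gamma(31/4, 1195/48)
obs 11: x=-2 → posterior Inverse-Gamma(33/4, 1249/48)
obs 12: x=4 → posterior Inverse-Gamma(35/4, 1735/48)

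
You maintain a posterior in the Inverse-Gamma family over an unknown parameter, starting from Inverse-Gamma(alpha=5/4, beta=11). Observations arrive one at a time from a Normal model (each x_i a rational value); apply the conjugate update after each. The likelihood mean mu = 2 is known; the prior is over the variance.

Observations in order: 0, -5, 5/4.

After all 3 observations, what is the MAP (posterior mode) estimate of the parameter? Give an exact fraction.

403/40

obs 1: x=0 → posterior Inverse-Gamma(7/4, 13)
obs 2: x=-5 → posterior Inverse-Gamma(9/4, 75/2)
obs 3: x=5/4 → posterior Inverse-Gamma(11/4, 1209/32)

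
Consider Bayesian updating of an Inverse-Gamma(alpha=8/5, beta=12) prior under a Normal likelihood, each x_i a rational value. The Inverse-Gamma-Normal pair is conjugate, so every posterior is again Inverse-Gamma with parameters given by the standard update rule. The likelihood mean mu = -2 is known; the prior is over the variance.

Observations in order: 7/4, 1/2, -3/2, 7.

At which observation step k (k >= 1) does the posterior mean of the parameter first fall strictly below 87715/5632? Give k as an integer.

k = 2

obs 1: x=7/4 → posterior Inverse-Gamma(21/10, 609/32)
obs 2: x=1/2 → posterior Inverse-Gamma(13/5, 709/32)
obs 3: x=-3/2 → posterior Inverse-Gamma(31/10, 713/32)
obs 4: x=7 → posterior Inverse-Gamma(18/5, 2009/32)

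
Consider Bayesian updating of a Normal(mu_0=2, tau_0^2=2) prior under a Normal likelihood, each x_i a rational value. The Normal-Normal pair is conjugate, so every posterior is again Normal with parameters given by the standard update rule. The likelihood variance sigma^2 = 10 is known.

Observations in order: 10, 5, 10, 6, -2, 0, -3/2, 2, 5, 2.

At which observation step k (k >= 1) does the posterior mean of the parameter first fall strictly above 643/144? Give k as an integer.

obs 1: x=10 → posterior Normal(10/3, 5/3)
obs 2: x=5 → posterior Normal(25/7, 10/7)
obs 3: x=10 → posterior Normal(35/8, 5/4)
obs 4: x=6 → posterior Normal(41/9, 10/9)
obs 5: x=-2 → posterior Normal(39/10, 1)
obs 6: x=0 → posterior Normal(39/11, 10/11)
obs 7: x=-3/2 → posterior Normal(25/8, 5/6)
obs 8: x=2 → posterior Normal(79/26, 10/13)
obs 9: x=5 → posterior Normal(89/28, 5/7)
obs 10: x=2 → posterior Normal(31/10, 2/3)

k = 4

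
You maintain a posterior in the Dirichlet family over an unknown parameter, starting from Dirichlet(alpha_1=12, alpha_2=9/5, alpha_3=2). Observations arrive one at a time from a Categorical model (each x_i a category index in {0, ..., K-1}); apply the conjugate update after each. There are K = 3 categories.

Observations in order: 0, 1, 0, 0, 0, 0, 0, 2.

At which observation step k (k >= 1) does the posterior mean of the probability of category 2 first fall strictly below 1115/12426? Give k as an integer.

obs 1: x=0 → posterior Dirichlet(13, 9/5, 2)
obs 2: x=1 → posterior Dirichlet(13, 14/5, 2)
obs 3: x=0 → posterior Dirichlet(14, 14/5, 2)
obs 4: x=0 → posterior Dirichlet(15, 14/5, 2)
obs 5: x=0 → posterior Dirichlet(16, 14/5, 2)
obs 6: x=0 → posterior Dirichlet(17, 14/5, 2)
obs 7: x=0 → posterior Dirichlet(18, 14/5, 2)
obs 8: x=2 → posterior Dirichlet(18, 14/5, 3)

k = 7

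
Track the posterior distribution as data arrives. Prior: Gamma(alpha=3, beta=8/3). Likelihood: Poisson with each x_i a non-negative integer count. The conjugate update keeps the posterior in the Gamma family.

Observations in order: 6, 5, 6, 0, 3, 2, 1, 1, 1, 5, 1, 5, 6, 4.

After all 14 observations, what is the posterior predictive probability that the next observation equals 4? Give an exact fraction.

obs 1: x=6 → posterior Gamma(9, 11/3)
obs 2: x=5 → posterior Gamma(14, 14/3)
obs 3: x=6 → posterior Gamma(20, 17/3)
obs 4: x=0 → posterior Gamma(20, 20/3)
obs 5: x=3 → posterior Gamma(23, 23/3)
obs 6: x=2 → posterior Gamma(25, 26/3)
obs 7: x=1 → posterior Gamma(26, 29/3)
obs 8: x=1 → posterior Gamma(27, 32/3)
obs 9: x=1 → posterior Gamma(28, 35/3)
obs 10: x=5 → posterior Gamma(33, 38/3)
obs 11: x=1 → posterior Gamma(34, 41/3)
obs 12: x=5 → posterior Gamma(39, 44/3)
obs 13: x=6 → posterior Gamma(45, 47/3)
obs 14: x=4 → posterior Gamma(49, 50/3)

3895324063307725737104192376136779785156250000000000000000000000000000000000000000000000000/24356848165022712132477606520104725518533453128685640844505130879576720609150223301256150373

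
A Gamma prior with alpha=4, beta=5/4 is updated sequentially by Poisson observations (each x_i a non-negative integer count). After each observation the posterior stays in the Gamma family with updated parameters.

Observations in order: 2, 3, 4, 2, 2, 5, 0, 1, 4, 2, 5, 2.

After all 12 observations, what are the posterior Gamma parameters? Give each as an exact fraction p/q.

obs 1: x=2 → posterior Gamma(6, 9/4)
obs 2: x=3 → posterior Gamma(9, 13/4)
obs 3: x=4 → posterior Gamma(13, 17/4)
obs 4: x=2 → posterior Gamma(15, 21/4)
obs 5: x=2 → posterior Gamma(17, 25/4)
obs 6: x=5 → posterior Gamma(22, 29/4)
obs 7: x=0 → posterior Gamma(22, 33/4)
obs 8: x=1 → posterior Gamma(23, 37/4)
obs 9: x=4 → posterior Gamma(27, 41/4)
obs 10: x=2 → posterior Gamma(29, 45/4)
obs 11: x=5 → posterior Gamma(34, 49/4)
obs 12: x=2 → posterior Gamma(36, 53/4)

alpha=36, beta=53/4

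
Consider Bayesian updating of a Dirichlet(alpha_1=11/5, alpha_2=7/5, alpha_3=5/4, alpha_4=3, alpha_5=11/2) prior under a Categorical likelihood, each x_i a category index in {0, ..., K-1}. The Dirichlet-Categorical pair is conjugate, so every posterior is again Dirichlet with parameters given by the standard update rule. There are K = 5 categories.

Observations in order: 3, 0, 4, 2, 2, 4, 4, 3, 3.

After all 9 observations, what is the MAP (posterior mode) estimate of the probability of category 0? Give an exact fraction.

obs 1: x=3 → posterior Dirichlet(11/5, 7/5, 5/4, 4, 11/2)
obs 2: x=0 → posterior Dirichlet(16/5, 7/5, 5/4, 4, 11/2)
obs 3: x=4 → posterior Dirichlet(16/5, 7/5, 5/4, 4, 13/2)
obs 4: x=2 → posterior Dirichlet(16/5, 7/5, 9/4, 4, 13/2)
obs 5: x=2 → posterior Dirichlet(16/5, 7/5, 13/4, 4, 13/2)
obs 6: x=4 → posterior Dirichlet(16/5, 7/5, 13/4, 4, 15/2)
obs 7: x=4 → posterior Dirichlet(16/5, 7/5, 13/4, 4, 17/2)
obs 8: x=3 → posterior Dirichlet(16/5, 7/5, 13/4, 5, 17/2)
obs 9: x=3 → posterior Dirichlet(16/5, 7/5, 13/4, 6, 17/2)

44/347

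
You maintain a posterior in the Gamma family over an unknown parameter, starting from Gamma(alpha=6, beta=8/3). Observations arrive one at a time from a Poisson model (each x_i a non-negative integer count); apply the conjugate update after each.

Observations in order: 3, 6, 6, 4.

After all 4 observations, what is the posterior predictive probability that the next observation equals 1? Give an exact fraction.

obs 1: x=3 → posterior Gamma(9, 11/3)
obs 2: x=6 → posterior Gamma(15, 14/3)
obs 3: x=6 → posterior Gamma(21, 17/3)
obs 4: x=4 → posterior Gamma(25, 20/3)

25165824000000000000000000000000000/254052654154149545721997685422868689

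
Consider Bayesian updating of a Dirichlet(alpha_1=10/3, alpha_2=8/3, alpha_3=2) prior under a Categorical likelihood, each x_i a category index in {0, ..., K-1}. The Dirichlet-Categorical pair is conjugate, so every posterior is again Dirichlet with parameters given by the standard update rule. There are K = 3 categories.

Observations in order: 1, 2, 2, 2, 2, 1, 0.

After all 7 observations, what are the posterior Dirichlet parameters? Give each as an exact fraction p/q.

obs 1: x=1 → posterior Dirichlet(10/3, 11/3, 2)
obs 2: x=2 → posterior Dirichlet(10/3, 11/3, 3)
obs 3: x=2 → posterior Dirichlet(10/3, 11/3, 4)
obs 4: x=2 → posterior Dirichlet(10/3, 11/3, 5)
obs 5: x=2 → posterior Dirichlet(10/3, 11/3, 6)
obs 6: x=1 → posterior Dirichlet(10/3, 14/3, 6)
obs 7: x=0 → posterior Dirichlet(13/3, 14/3, 6)

alpha_1=13/3, alpha_2=14/3, alpha_3=6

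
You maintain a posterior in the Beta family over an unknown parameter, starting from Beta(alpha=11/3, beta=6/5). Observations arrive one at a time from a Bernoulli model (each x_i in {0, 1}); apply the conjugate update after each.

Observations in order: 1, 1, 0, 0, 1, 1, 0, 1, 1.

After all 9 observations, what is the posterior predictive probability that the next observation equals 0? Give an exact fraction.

63/208

obs 1: x=1 → posterior Beta(14/3, 6/5)
obs 2: x=1 → posterior Beta(17/3, 6/5)
obs 3: x=0 → posterior Beta(17/3, 11/5)
obs 4: x=0 → posterior Beta(17/3, 16/5)
obs 5: x=1 → posterior Beta(20/3, 16/5)
obs 6: x=1 → posterior Beta(23/3, 16/5)
obs 7: x=0 → posterior Beta(23/3, 21/5)
obs 8: x=1 → posterior Beta(26/3, 21/5)
obs 9: x=1 → posterior Beta(29/3, 21/5)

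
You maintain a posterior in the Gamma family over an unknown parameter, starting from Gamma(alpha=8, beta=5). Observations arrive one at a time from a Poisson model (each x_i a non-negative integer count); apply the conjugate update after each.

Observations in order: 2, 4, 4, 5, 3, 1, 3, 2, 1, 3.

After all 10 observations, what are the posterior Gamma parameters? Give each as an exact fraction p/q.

obs 1: x=2 → posterior Gamma(10, 6)
obs 2: x=4 → posterior Gamma(14, 7)
obs 3: x=4 → posterior Gamma(18, 8)
obs 4: x=5 → posterior Gamma(23, 9)
obs 5: x=3 → posterior Gamma(26, 10)
obs 6: x=1 → posterior Gamma(27, 11)
obs 7: x=3 → posterior Gamma(30, 12)
obs 8: x=2 → posterior Gamma(32, 13)
obs 9: x=1 → posterior Gamma(33, 14)
obs 10: x=3 → posterior Gamma(36, 15)

alpha=36, beta=15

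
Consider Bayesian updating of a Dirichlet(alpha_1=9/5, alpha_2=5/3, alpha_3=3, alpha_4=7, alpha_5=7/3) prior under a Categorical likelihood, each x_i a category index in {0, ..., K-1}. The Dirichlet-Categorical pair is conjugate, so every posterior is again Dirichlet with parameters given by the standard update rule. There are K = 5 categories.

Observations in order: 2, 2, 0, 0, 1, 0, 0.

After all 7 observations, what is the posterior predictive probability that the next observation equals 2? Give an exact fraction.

25/114

obs 1: x=2 → posterior Dirichlet(9/5, 5/3, 4, 7, 7/3)
obs 2: x=2 → posterior Dirichlet(9/5, 5/3, 5, 7, 7/3)
obs 3: x=0 → posterior Dirichlet(14/5, 5/3, 5, 7, 7/3)
obs 4: x=0 → posterior Dirichlet(19/5, 5/3, 5, 7, 7/3)
obs 5: x=1 → posterior Dirichlet(19/5, 8/3, 5, 7, 7/3)
obs 6: x=0 → posterior Dirichlet(24/5, 8/3, 5, 7, 7/3)
obs 7: x=0 → posterior Dirichlet(29/5, 8/3, 5, 7, 7/3)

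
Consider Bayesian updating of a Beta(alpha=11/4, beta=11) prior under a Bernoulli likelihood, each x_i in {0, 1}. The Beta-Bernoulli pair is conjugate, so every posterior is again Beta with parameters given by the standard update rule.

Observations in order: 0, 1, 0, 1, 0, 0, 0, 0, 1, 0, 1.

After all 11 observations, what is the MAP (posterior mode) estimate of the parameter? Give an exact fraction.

23/91

obs 1: x=0 → posterior Beta(11/4, 12)
obs 2: x=1 → posterior Beta(15/4, 12)
obs 3: x=0 → posterior Beta(15/4, 13)
obs 4: x=1 → posterior Beta(19/4, 13)
obs 5: x=0 → posterior Beta(19/4, 14)
obs 6: x=0 → posterior Beta(19/4, 15)
obs 7: x=0 → posterior Beta(19/4, 16)
obs 8: x=0 → posterior Beta(19/4, 17)
obs 9: x=1 → posterior Beta(23/4, 17)
obs 10: x=0 → posterior Beta(23/4, 18)
obs 11: x=1 → posterior Beta(27/4, 18)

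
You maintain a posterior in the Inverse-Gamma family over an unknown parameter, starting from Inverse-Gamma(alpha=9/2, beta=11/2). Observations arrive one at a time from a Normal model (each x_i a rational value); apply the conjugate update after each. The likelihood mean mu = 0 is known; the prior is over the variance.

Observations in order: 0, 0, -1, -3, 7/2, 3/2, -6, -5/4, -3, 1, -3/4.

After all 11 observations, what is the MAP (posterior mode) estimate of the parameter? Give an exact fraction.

669/176

obs 1: x=0 → posterior Inverse-Gamma(5, 11/2)
obs 2: x=0 → posterior Inverse-Gamma(11/2, 11/2)
obs 3: x=-1 → posterior Inverse-Gamma(6, 6)
obs 4: x=-3 → posterior Inverse-Gamma(13/2, 21/2)
obs 5: x=7/2 → posterior Inverse-Gamma(7, 133/8)
obs 6: x=3/2 → posterior Inverse-Gamma(15/2, 71/4)
obs 7: x=-6 → posterior Inverse-Gamma(8, 143/4)
obs 8: x=-5/4 → posterior Inverse-Gamma(17/2, 1169/32)
obs 9: x=-3 → posterior Inverse-Gamma(9, 1313/32)
obs 10: x=1 → posterior Inverse-Gamma(19/2, 1329/32)
obs 11: x=-3/4 → posterior Inverse-Gamma(10, 669/16)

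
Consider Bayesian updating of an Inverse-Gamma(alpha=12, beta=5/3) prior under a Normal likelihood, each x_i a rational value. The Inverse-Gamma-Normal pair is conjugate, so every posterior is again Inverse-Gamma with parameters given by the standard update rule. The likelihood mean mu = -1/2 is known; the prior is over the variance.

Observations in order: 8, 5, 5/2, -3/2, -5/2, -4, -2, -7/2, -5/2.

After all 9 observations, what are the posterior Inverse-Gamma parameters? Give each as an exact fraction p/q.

alpha=33/2, beta=221/3

obs 1: x=8 → posterior Inverse-Gamma(25/2, 907/24)
obs 2: x=5 → posterior Inverse-Gamma(13, 635/12)
obs 3: x=5/2 → posterior Inverse-Gamma(27/2, 689/12)
obs 4: x=-3/2 → posterior Inverse-Gamma(14, 695/12)
obs 5: x=-5/2 → posterior Inverse-Gamma(29/2, 719/12)
obs 6: x=-4 → posterior Inverse-Gamma(15, 1585/24)
obs 7: x=-2 → posterior Inverse-Gamma(31/2, 403/6)
obs 8: x=-7/2 → posterior Inverse-Gamma(16, 215/3)
obs 9: x=-5/2 → posterior Inverse-Gamma(33/2, 221/3)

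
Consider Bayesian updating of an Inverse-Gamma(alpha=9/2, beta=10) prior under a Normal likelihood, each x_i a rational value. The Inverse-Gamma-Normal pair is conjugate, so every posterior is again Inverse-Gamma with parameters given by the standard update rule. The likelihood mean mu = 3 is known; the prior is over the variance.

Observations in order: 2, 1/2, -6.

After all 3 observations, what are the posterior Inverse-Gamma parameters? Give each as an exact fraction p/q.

obs 1: x=2 → posterior Inverse-Gamma(5, 21/2)
obs 2: x=1/2 → posterior Inverse-Gamma(11/2, 109/8)
obs 3: x=-6 → posterior Inverse-Gamma(6, 433/8)

alpha=6, beta=433/8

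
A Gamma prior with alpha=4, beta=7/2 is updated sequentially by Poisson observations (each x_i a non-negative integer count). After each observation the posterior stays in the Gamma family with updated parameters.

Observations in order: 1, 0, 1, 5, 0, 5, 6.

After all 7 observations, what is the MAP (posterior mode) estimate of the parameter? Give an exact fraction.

2

obs 1: x=1 → posterior Gamma(5, 9/2)
obs 2: x=0 → posterior Gamma(5, 11/2)
obs 3: x=1 → posterior Gamma(6, 13/2)
obs 4: x=5 → posterior Gamma(11, 15/2)
obs 5: x=0 → posterior Gamma(11, 17/2)
obs 6: x=5 → posterior Gamma(16, 19/2)
obs 7: x=6 → posterior Gamma(22, 21/2)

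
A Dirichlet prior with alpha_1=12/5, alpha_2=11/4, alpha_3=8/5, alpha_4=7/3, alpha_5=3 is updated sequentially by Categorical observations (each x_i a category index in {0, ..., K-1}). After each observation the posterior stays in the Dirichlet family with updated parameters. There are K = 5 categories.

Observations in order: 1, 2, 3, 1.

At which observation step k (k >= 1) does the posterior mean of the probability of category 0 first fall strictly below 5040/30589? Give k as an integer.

k = 3

obs 1: x=1 → posterior Dirichlet(12/5, 15/4, 8/5, 7/3, 3)
obs 2: x=2 → posterior Dirichlet(12/5, 15/4, 13/5, 7/3, 3)
obs 3: x=3 → posterior Dirichlet(12/5, 15/4, 13/5, 10/3, 3)
obs 4: x=1 → posterior Dirichlet(12/5, 19/4, 13/5, 10/3, 3)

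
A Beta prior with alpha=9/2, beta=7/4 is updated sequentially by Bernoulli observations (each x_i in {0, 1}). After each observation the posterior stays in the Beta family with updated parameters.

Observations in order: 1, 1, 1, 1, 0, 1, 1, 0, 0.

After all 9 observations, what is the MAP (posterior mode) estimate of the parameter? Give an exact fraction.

38/53

obs 1: x=1 → posterior Beta(11/2, 7/4)
obs 2: x=1 → posterior Beta(13/2, 7/4)
obs 3: x=1 → posterior Beta(15/2, 7/4)
obs 4: x=1 → posterior Beta(17/2, 7/4)
obs 5: x=0 → posterior Beta(17/2, 11/4)
obs 6: x=1 → posterior Beta(19/2, 11/4)
obs 7: x=1 → posterior Beta(21/2, 11/4)
obs 8: x=0 → posterior Beta(21/2, 15/4)
obs 9: x=0 → posterior Beta(21/2, 19/4)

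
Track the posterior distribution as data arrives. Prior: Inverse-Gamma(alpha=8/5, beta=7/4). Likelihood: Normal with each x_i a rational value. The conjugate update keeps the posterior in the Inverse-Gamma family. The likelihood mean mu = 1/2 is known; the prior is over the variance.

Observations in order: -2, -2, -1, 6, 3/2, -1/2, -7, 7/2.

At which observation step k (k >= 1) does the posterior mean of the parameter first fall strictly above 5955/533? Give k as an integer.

k = 7

obs 1: x=-2 → posterior Inverse-Gamma(21/10, 39/8)
obs 2: x=-2 → posterior Inverse-Gamma(13/5, 8)
obs 3: x=-1 → posterior Inverse-Gamma(31/10, 73/8)
obs 4: x=6 → posterior Inverse-Gamma(18/5, 97/4)
obs 5: x=3/2 → posterior Inverse-Gamma(41/10, 99/4)
obs 6: x=-1/2 → posterior Inverse-Gamma(23/5, 101/4)
obs 7: x=-7 → posterior Inverse-Gamma(51/10, 427/8)
obs 8: x=7/2 → posterior Inverse-Gamma(28/5, 463/8)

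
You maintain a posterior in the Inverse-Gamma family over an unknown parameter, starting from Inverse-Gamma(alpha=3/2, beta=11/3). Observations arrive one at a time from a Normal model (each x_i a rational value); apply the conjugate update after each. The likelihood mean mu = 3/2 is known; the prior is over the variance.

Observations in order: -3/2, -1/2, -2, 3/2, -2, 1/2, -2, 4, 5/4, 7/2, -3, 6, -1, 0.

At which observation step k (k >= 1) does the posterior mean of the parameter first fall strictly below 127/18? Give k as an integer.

obs 1: x=-3/2 → posterior Inverse-Gamma(2, 49/6)
obs 2: x=-1/2 → posterior Inverse-Gamma(5/2, 61/6)
obs 3: x=-2 → posterior Inverse-Gamma(3, 391/24)
obs 4: x=3/2 → posterior Inverse-Gamma(7/2, 391/24)
obs 5: x=-2 → posterior Inverse-Gamma(4, 269/12)
obs 6: x=1/2 → posterior Inverse-Gamma(9/2, 275/12)
obs 7: x=-2 → posterior Inverse-Gamma(5, 697/24)
obs 8: x=4 → posterior Inverse-Gamma(11/2, 193/6)
obs 9: x=5/4 → posterior Inverse-Gamma(6, 3091/96)
obs 10: x=7/2 → posterior Inverse-Gamma(13/2, 3283/96)
obs 11: x=-3 → posterior Inverse-Gamma(7, 4255/96)
obs 12: x=6 → posterior Inverse-Gamma(15/2, 5227/96)
obs 13: x=-1 → posterior Inverse-Gamma(8, 5527/96)
obs 14: x=0 → posterior Inverse-Gamma(17/2, 5635/96)

k = 2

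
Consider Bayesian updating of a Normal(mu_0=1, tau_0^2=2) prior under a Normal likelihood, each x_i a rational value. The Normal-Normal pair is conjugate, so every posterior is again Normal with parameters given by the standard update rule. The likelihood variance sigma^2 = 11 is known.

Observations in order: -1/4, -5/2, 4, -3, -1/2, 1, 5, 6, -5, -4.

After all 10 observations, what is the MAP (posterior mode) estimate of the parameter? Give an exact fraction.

25/62

obs 1: x=-1/4 → posterior Normal(21/26, 22/13)
obs 2: x=-5/2 → posterior Normal(11/30, 22/15)
obs 3: x=4 → posterior Normal(27/34, 22/17)
obs 4: x=-3 → posterior Normal(15/38, 22/19)
obs 5: x=-1/2 → posterior Normal(13/42, 22/21)
obs 6: x=1 → posterior Normal(17/46, 22/23)
obs 7: x=5 → posterior Normal(37/50, 22/25)
obs 8: x=6 → posterior Normal(61/54, 22/27)
obs 9: x=-5 → posterior Normal(41/58, 22/29)
obs 10: x=-4 → posterior Normal(25/62, 22/31)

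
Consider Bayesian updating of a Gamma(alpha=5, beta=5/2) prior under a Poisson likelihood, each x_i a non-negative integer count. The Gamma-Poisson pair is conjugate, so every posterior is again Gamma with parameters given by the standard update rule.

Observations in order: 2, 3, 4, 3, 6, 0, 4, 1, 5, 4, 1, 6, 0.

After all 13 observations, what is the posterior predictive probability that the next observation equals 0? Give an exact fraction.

416787349596085853594397793593920583748646209303727133530079150721/6525493398107157108766697872951317590181876897566395888194243317121

obs 1: x=2 → posterior Gamma(7, 7/2)
obs 2: x=3 → posterior Gamma(10, 9/2)
obs 3: x=4 → posterior Gamma(14, 11/2)
obs 4: x=3 → posterior Gamma(17, 13/2)
obs 5: x=6 → posterior Gamma(23, 15/2)
obs 6: x=0 → posterior Gamma(23, 17/2)
obs 7: x=4 → posterior Gamma(27, 19/2)
obs 8: x=1 → posterior Gamma(28, 21/2)
obs 9: x=5 → posterior Gamma(33, 23/2)
obs 10: x=4 → posterior Gamma(37, 25/2)
obs 11: x=1 → posterior Gamma(38, 27/2)
obs 12: x=6 → posterior Gamma(44, 29/2)
obs 13: x=0 → posterior Gamma(44, 31/2)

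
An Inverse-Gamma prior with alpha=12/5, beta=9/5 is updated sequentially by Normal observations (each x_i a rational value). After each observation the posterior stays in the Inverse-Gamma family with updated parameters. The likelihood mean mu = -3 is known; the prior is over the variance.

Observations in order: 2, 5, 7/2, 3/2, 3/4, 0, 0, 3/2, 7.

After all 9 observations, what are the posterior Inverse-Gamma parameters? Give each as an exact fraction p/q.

alpha=69/10, beta=24593/160

obs 1: x=2 → posterior Inverse-Gamma(29/10, 143/10)
obs 2: x=5 → posterior Inverse-Gamma(17/5, 463/10)
obs 3: x=7/2 → posterior Inverse-Gamma(39/10, 2697/40)
obs 4: x=3/2 → posterior Inverse-Gamma(22/5, 1551/20)
obs 5: x=3/4 → posterior Inverse-Gamma(49/10, 13533/160)
obs 6: x=0 → posterior Inverse-Gamma(27/5, 14253/160)
obs 7: x=0 → posterior Inverse-Gamma(59/10, 14973/160)
obs 8: x=3/2 → posterior Inverse-Gamma(32/5, 16593/160)
obs 9: x=7 → posterior Inverse-Gamma(69/10, 24593/160)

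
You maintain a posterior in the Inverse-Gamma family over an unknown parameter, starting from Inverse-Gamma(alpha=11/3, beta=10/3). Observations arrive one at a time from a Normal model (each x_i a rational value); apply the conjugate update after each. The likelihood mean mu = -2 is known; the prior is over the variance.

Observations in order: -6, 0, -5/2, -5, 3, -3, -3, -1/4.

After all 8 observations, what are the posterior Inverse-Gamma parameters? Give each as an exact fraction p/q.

alpha=23/3, beta=3167/96

obs 1: x=-6 → posterior Inverse-Gamma(25/6, 34/3)
obs 2: x=0 → posterior Inverse-Gamma(14/3, 40/3)
obs 3: x=-5/2 → posterior Inverse-Gamma(31/6, 323/24)
obs 4: x=-5 → posterior Inverse-Gamma(17/3, 431/24)
obs 5: x=3 → posterior Inverse-Gamma(37/6, 731/24)
obs 6: x=-3 → posterior Inverse-Gamma(20/3, 743/24)
obs 7: x=-3 → posterior Inverse-Gamma(43/6, 755/24)
obs 8: x=-1/4 → posterior Inverse-Gamma(23/3, 3167/96)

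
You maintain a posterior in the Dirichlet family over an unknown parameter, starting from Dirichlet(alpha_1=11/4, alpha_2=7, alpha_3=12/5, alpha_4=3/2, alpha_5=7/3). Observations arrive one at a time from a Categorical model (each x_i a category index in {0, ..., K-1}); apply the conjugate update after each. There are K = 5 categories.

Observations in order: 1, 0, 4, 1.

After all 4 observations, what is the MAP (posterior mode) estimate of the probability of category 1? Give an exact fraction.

obs 1: x=1 → posterior Dirichlet(11/4, 8, 12/5, 3/2, 7/3)
obs 2: x=0 → posterior Dirichlet(15/4, 8, 12/5, 3/2, 7/3)
obs 3: x=4 → posterior Dirichlet(15/4, 8, 12/5, 3/2, 10/3)
obs 4: x=1 → posterior Dirichlet(15/4, 9, 12/5, 3/2, 10/3)

480/899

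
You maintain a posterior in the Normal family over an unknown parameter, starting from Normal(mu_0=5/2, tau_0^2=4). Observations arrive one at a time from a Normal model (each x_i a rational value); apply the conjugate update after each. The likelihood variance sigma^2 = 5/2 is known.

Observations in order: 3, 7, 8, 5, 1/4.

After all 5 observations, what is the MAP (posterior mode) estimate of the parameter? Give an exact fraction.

397/90

obs 1: x=3 → posterior Normal(73/26, 20/13)
obs 2: x=7 → posterior Normal(185/42, 20/21)
obs 3: x=8 → posterior Normal(313/58, 20/29)
obs 4: x=5 → posterior Normal(393/74, 20/37)
obs 5: x=1/4 → posterior Normal(397/90, 4/9)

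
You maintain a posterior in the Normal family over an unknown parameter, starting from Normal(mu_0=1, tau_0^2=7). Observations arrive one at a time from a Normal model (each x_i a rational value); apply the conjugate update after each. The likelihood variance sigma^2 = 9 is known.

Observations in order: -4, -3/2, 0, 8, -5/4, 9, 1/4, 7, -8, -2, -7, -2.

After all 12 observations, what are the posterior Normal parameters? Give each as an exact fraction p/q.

mu_0=-1/62, tau_0^2=21/31

obs 1: x=-4 → posterior Normal(-19/16, 63/16)
obs 2: x=-3/2 → posterior Normal(-59/46, 63/23)
obs 3: x=0 → posterior Normal(-59/60, 21/10)
obs 4: x=8 → posterior Normal(53/74, 63/37)
obs 5: x=-5/4 → posterior Normal(71/176, 63/44)
obs 6: x=9 → posterior Normal(19/12, 21/17)
obs 7: x=1/4 → posterior Normal(165/116, 63/58)
obs 8: x=7 → posterior Normal(263/130, 63/65)
obs 9: x=-8 → posterior Normal(151/144, 7/8)
obs 10: x=-2 → posterior Normal(123/158, 63/79)
obs 11: x=-7 → posterior Normal(25/172, 63/86)
obs 12: x=-2 → posterior Normal(-1/62, 21/31)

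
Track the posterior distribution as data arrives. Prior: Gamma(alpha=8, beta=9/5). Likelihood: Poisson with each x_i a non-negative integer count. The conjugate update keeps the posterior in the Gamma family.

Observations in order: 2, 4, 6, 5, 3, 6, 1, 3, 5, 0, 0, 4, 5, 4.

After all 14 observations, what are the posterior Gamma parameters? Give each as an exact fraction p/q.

alpha=56, beta=79/5

obs 1: x=2 → posterior Gamma(10, 14/5)
obs 2: x=4 → posterior Gamma(14, 19/5)
obs 3: x=6 → posterior Gamma(20, 24/5)
obs 4: x=5 → posterior Gamma(25, 29/5)
obs 5: x=3 → posterior Gamma(28, 34/5)
obs 6: x=6 → posterior Gamma(34, 39/5)
obs 7: x=1 → posterior Gamma(35, 44/5)
obs 8: x=3 → posterior Gamma(38, 49/5)
obs 9: x=5 → posterior Gamma(43, 54/5)
obs 10: x=0 → posterior Gamma(43, 59/5)
obs 11: x=0 → posterior Gamma(43, 64/5)
obs 12: x=4 → posterior Gamma(47, 69/5)
obs 13: x=5 → posterior Gamma(52, 74/5)
obs 14: x=4 → posterior Gamma(56, 79/5)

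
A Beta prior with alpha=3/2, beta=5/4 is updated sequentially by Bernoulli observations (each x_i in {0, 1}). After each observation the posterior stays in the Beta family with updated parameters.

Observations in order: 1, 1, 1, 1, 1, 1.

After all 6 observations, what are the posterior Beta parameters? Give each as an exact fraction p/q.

obs 1: x=1 → posterior Beta(5/2, 5/4)
obs 2: x=1 → posterior Beta(7/2, 5/4)
obs 3: x=1 → posterior Beta(9/2, 5/4)
obs 4: x=1 → posterior Beta(11/2, 5/4)
obs 5: x=1 → posterior Beta(13/2, 5/4)
obs 6: x=1 → posterior Beta(15/2, 5/4)

alpha=15/2, beta=5/4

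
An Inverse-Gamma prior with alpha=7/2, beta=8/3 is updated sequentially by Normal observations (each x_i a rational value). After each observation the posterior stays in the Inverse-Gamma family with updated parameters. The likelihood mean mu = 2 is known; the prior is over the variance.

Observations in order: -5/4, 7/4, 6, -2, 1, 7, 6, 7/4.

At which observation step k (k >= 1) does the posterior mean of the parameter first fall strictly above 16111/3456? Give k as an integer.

k = 4

obs 1: x=-5/4 → posterior Inverse-Gamma(4, 763/96)
obs 2: x=7/4 → posterior Inverse-Gamma(9/2, 383/48)
obs 3: x=6 → posterior Inverse-Gamma(5, 767/48)
obs 4: x=-2 → posterior Inverse-Gamma(11/2, 1151/48)
obs 5: x=1 → posterior Inverse-Gamma(6, 1175/48)
obs 6: x=7 → posterior Inverse-Gamma(13/2, 1775/48)
obs 7: x=6 → posterior Inverse-Gamma(7, 2159/48)
obs 8: x=7/4 → posterior Inverse-Gamma(15/2, 4321/96)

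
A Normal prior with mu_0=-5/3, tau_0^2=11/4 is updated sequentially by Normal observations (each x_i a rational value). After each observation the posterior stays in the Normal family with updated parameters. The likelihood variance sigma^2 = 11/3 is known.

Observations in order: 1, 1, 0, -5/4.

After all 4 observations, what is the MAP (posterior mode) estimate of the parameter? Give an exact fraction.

-53/192

obs 1: x=1 → posterior Normal(-11/21, 11/7)
obs 2: x=1 → posterior Normal(-1/15, 11/10)
obs 3: x=0 → posterior Normal(-2/39, 11/13)
obs 4: x=-5/4 → posterior Normal(-53/192, 11/16)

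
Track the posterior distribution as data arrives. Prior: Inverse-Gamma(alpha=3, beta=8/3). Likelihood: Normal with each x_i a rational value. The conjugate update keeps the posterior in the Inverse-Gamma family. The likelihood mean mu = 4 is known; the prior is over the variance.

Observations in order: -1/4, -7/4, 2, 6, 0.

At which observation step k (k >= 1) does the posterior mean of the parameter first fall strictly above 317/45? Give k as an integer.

k = 2

obs 1: x=-1/4 → posterior Inverse-Gamma(7/2, 1123/96)
obs 2: x=-7/4 → posterior Inverse-Gamma(4, 1355/48)
obs 3: x=2 → posterior Inverse-Gamma(9/2, 1451/48)
obs 4: x=6 → posterior Inverse-Gamma(5, 1547/48)
obs 5: x=0 → posterior Inverse-Gamma(11/2, 1931/48)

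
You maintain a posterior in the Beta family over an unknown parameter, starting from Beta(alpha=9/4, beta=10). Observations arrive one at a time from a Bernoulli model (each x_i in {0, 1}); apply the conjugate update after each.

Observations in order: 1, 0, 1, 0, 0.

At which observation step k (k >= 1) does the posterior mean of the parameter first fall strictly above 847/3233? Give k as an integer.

k = 3

obs 1: x=1 → posterior Beta(13/4, 10)
obs 2: x=0 → posterior Beta(13/4, 11)
obs 3: x=1 → posterior Beta(17/4, 11)
obs 4: x=0 → posterior Beta(17/4, 12)
obs 5: x=0 → posterior Beta(17/4, 13)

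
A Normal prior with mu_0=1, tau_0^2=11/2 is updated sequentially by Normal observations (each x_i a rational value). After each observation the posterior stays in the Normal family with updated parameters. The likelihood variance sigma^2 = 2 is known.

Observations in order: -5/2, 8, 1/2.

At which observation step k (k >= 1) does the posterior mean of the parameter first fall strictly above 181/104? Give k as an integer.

obs 1: x=-5/2 → posterior Normal(-47/30, 22/15)
obs 2: x=8 → posterior Normal(129/52, 11/13)
obs 3: x=1/2 → posterior Normal(70/37, 22/37)

k = 2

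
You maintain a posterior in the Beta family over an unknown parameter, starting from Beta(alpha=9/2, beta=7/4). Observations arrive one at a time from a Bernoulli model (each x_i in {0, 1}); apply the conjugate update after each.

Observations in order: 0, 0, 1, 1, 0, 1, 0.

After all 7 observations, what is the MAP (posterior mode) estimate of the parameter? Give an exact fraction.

26/45

obs 1: x=0 → posterior Beta(9/2, 11/4)
obs 2: x=0 → posterior Beta(9/2, 15/4)
obs 3: x=1 → posterior Beta(11/2, 15/4)
obs 4: x=1 → posterior Beta(13/2, 15/4)
obs 5: x=0 → posterior Beta(13/2, 19/4)
obs 6: x=1 → posterior Beta(15/2, 19/4)
obs 7: x=0 → posterior Beta(15/2, 23/4)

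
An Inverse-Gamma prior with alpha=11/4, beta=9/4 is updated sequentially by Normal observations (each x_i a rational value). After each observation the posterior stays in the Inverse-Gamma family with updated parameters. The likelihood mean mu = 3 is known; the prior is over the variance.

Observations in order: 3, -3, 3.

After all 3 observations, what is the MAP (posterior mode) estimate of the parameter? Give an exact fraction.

obs 1: x=3 → posterior Inverse-Gamma(13/4, 9/4)
obs 2: x=-3 → posterior Inverse-Gamma(15/4, 81/4)
obs 3: x=3 → posterior Inverse-Gamma(17/4, 81/4)

27/7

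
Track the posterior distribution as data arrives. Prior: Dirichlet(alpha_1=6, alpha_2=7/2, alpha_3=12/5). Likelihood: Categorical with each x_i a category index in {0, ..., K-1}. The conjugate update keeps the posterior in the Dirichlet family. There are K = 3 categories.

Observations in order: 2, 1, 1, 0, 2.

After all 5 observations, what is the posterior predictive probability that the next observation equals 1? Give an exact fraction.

55/169

obs 1: x=2 → posterior Dirichlet(6, 7/2, 17/5)
obs 2: x=1 → posterior Dirichlet(6, 9/2, 17/5)
obs 3: x=1 → posterior Dirichlet(6, 11/2, 17/5)
obs 4: x=0 → posterior Dirichlet(7, 11/2, 17/5)
obs 5: x=2 → posterior Dirichlet(7, 11/2, 22/5)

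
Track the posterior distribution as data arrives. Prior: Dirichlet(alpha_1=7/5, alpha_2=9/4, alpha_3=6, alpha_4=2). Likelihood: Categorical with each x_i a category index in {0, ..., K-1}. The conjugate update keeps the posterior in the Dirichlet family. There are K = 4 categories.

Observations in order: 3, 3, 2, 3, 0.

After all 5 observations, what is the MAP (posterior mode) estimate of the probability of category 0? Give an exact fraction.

obs 1: x=3 → posterior Dirichlet(7/5, 9/4, 6, 3)
obs 2: x=3 → posterior Dirichlet(7/5, 9/4, 6, 4)
obs 3: x=2 → posterior Dirichlet(7/5, 9/4, 7, 4)
obs 4: x=3 → posterior Dirichlet(7/5, 9/4, 7, 5)
obs 5: x=0 → posterior Dirichlet(12/5, 9/4, 7, 5)

28/253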